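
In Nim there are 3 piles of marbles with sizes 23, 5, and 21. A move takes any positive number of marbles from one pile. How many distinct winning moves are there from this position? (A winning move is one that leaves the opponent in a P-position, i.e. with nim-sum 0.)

3

Compute the nim-sum pairwise:
23 XOR 5 = 18
18 XOR 21 = 7
The overall nim-sum is X = 7. A pile of size p has a winning move iff p XOR X < p (reduce it to p XOR X).
  23: 23 XOR 7 = 16 < 23 — winning move (to 16).
  5: 5 XOR 7 = 2 < 5 — winning move (to 2).
  21: 21 XOR 7 = 18 < 21 — winning move (to 18).
That gives 3 winning moves.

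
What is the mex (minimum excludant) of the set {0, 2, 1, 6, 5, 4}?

3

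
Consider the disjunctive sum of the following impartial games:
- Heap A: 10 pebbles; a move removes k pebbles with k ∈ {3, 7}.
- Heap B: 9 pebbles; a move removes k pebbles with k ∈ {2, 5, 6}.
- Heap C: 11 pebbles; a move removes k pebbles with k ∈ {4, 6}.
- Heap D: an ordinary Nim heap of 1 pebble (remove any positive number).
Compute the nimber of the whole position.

For heap A, compute g(0), g(1), … with moves {3, 7}:
k:     0  1  2  3  4  5  6  7  8  9 10
g(k):  0  0  0  1  1  1  0  2  2  1  0
So g(10) = 0.
Grundy values for heap B (subtraction set {2, 5, 6}):
g(0) = mex{} = 0
g(1) = mex{} = 0
g(2) = mex{0} = 1
g(3) = mex{0} = 1
g(4) = mex{1} = 0
g(5) = mex{0,1} = 2
g(6) = mex{0} = 1
g(7) = mex{0,1,2} = 3
g(8) = mex{1} = 0
g(9) = mex{0,1,3} = 2
So g(9) = 2.
Build the Grundy sequence for heap C with g(k) = mex{g(k−s) : s ∈ {4, 6}, s ≤ k}:
g(0) = mex{} = 0
g(1) = mex{} = 0
g(2) = mex{} = 0
g(3) = mex{} = 0
g(4) = mex{0} = 1
g(5) = mex{0} = 1
g(6) = mex{0} = 1
g(7) = mex{0} = 1
g(8) = mex{0,1} = 2
g(9) = mex{0,1} = 2
g(10) = mex{1} = 0
g(11) = mex{1} = 0
So g(11) = 0.
Heap D is a plain Nim heap of size 1, so its Grundy value is 1.
By the Sprague-Grundy theorem, the Grundy value of a sum of independent games is the XOR of the component values.
Combined value = 0 ⊕ 2 ⊕ 0 ⊕ 1 = 3.

3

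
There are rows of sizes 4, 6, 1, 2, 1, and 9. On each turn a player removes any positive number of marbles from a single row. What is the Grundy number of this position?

Nim-sum: 4 ^ 6 ^ 1 ^ 2 ^ 1 ^ 9 = 9.

9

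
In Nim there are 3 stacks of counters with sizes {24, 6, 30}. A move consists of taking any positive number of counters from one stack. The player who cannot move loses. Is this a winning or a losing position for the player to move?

Nim-sum: 24 ⊕ 6 ⊕ 30 = 0.
The nim-sum is 0, so this is a P-position: the player to move is in a losing position under optimal play.

Losing position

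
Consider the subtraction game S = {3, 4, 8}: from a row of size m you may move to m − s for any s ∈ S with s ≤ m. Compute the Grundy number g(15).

1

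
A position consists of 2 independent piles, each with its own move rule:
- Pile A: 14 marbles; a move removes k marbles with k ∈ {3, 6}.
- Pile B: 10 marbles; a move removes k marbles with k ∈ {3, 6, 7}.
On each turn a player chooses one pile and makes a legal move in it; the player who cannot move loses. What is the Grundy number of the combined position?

1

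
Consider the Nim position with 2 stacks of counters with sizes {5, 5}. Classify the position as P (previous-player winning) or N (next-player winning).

P-position

Compute the nim-sum pairwise:
5 ^ 5 = 0
The nim-sum is 0, so this is a P-position: the player to move is in a losing position under optimal play.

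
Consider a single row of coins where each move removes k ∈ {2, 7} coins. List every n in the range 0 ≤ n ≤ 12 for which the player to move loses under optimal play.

0, 1, 4, 5, 9, 10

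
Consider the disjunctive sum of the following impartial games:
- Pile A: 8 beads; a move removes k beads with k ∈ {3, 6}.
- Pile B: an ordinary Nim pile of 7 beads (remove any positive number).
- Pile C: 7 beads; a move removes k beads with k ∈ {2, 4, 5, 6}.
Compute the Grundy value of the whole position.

6

Build the Grundy sequence for pile A with g(k) = mex{g(k−s) : s ∈ {3, 6}, s ≤ k}:
k:     0  1  2  3  4  5  6  7  8
g(k):  0  0  0  1  1  1  2  2  2
So g(8) = 2.
Pile B is a plain Nim pile of size 7, so its Grundy value is 7.
Build the Grundy sequence for pile C with g(k) = mex{g(k−s) : s ∈ {2, 4, 5, 6}, s ≤ k}:
k:     0  1  2  3  4  5  6  7
g(k):  0  0  1  1  2  2  3  3
So g(7) = 3.
By the Sprague-Grundy theorem, the Grundy value of a sum of independent games is the XOR of the component values.
Combined value = 2 XOR 7 XOR 3 = 6.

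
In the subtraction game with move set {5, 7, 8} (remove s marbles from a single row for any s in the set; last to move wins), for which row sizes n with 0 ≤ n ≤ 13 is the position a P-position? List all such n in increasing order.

Compute g(0), g(1), … for moves {5, 7, 8}:
g(0) = mex{} = 0
g(1) = mex{} = 0
g(2) = mex{} = 0
g(3) = mex{} = 0
g(4) = mex{} = 0
g(5) = mex{0} = 1
g(6) = mex{0} = 1
g(7) = mex{0} = 1
g(8) = mex{0} = 1
g(9) = mex{0} = 1
g(10) = mex{0,1} = 2
g(11) = mex{0,1} = 2
g(12) = mex{0,1} = 2
g(13) = mex{1} = 0
The P-positions (g = 0) in 0..13 are 0, 1, 2, 3, 4, 13.

0, 1, 2, 3, 4, 13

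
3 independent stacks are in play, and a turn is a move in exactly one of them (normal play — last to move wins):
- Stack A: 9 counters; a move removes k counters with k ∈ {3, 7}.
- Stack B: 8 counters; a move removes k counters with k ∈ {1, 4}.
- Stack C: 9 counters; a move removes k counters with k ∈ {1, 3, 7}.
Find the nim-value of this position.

Build the Grundy sequence for stack A with g(k) = mex{g(k−s) : s ∈ {3, 7}, s ≤ k}:
g(0) = mex{} = 0
g(1) = mex{} = 0
g(2) = mex{} = 0
g(3) = mex{0} = 1
g(4) = mex{0} = 1
g(5) = mex{0} = 1
g(6) = mex{1} = 0
g(7) = mex{0,1} = 2
g(8) = mex{0,1} = 2
g(9) = mex{0} = 1
So g(9) = 1.
Build the Grundy sequence for stack B with g(k) = mex{g(k−s) : s ∈ {1, 4}, s ≤ k}:
g(0) = mex{} = 0
g(1) = mex{0} = 1
g(2) = mex{1} = 0
g(3) = mex{0} = 1
g(4) = mex{0,1} = 2
g(5) = mex{1,2} = 0
g(6) = mex{0} = 1
g(7) = mex{1} = 0
g(8) = mex{0,2} = 1
So g(8) = 1.
For stack C, compute g(0), g(1), … with moves {1, 3, 7}:
g(0) = mex{} = 0
g(1) = mex{0} = 1
g(2) = mex{1} = 0
g(3) = mex{0} = 1
g(4) = mex{1} = 0
g(5) = mex{0} = 1
g(6) = mex{1} = 0
g(7) = mex{0} = 1
g(8) = mex{1} = 0
g(9) = mex{0} = 1
So g(9) = 1.
The value of a disjunctive sum is the nim-sum of the parts.
Combined value = 1 XOR 1 XOR 1 = 1.

1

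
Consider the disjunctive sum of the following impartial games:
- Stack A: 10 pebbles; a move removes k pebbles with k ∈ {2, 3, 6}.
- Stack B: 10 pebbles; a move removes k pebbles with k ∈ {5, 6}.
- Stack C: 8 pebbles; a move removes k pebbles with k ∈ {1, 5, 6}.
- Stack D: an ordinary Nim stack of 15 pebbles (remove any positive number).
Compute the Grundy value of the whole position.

For stack A, compute g(0), g(1), … with moves {2, 3, 6}:
k:     0  1  2  3  4  5  6  7  8  9 10
g(k):  0  0  1  1  2  0  3  1  2  0  0
So g(10) = 0.
For stack B, compute g(0), g(1), … with moves {5, 6}:
g(0) = mex{} = 0
g(1) = mex{} = 0
g(2) = mex{} = 0
g(3) = mex{} = 0
g(4) = mex{} = 0
g(5) = mex{0} = 1
g(6) = mex{0} = 1
g(7) = mex{0} = 1
g(8) = mex{0} = 1
g(9) = mex{0} = 1
g(10) = mex{0,1} = 2
So g(10) = 2.
Grundy values for stack C (subtraction set {1, 5, 6}):
g(0) = mex{} = 0
g(1) = mex{0} = 1
g(2) = mex{1} = 0
g(3) = mex{0} = 1
g(4) = mex{1} = 0
g(5) = mex{0} = 1
g(6) = mex{0,1} = 2
g(7) = mex{0,1,2} = 3
g(8) = mex{0,1,3} = 2
So g(8) = 2.
Stack D is a plain Nim stack of size 15, so its Grundy value is 15.
By the Sprague-Grundy theorem, the Grundy value of a sum of independent games is the XOR of the component values.
Combined value = 0 XOR 2 XOR 2 XOR 15 = 15.

15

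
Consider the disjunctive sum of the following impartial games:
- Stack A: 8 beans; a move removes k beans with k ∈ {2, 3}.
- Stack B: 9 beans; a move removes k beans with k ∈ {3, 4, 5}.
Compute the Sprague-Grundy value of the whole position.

Build the Grundy sequence for stack A with g(k) = mex{g(k−s) : s ∈ {2, 3}, s ≤ k}:
k:     0  1  2  3  4  5  6  7  8
g(k):  0  0  1  1  2  0  0  1  1
So g(8) = 1.
Grundy values for stack B (subtraction set {3, 4, 5}):
g(0) = mex{} = 0
g(1) = mex{} = 0
g(2) = mex{} = 0
g(3) = mex{0} = 1
g(4) = mex{0} = 1
g(5) = mex{0} = 1
g(6) = mex{0,1} = 2
g(7) = mex{0,1} = 2
g(8) = mex{1} = 0
g(9) = mex{1,2} = 0
So g(9) = 0.
By the Sprague-Grundy theorem, the Grundy value of a sum of independent games is the XOR of the component values.
Combined value = 1 XOR 0 = 1.

1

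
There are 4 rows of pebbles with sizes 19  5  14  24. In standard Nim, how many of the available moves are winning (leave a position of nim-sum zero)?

0

Compute the nim-sum pairwise:
19 ⊕ 5 = 22
22 ⊕ 14 = 24
24 ⊕ 24 = 0
The nim-sum is already 0, so every move leaves a nonzero nim-sum — there are no winning moves.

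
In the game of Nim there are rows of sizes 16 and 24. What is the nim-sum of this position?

Write each in binary and XOR column by column:
  10000  (16)
  11000  (24)
  -----
  01000  (8)

8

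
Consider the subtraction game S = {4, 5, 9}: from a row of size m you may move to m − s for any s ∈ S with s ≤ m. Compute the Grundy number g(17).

1

Build the Grundy sequence with g(k) = mex{g(k−s) : s ∈ {4, 5, 9}, s ≤ k}:
k:     0  1  2  3  4  5  6  7  8  9 10 11 12 13 14 15 16 17
g(k):  0  0  0  0  1  1  1  1  2  2  2  2  3  0  0  0  0  1
So g(17) = 1.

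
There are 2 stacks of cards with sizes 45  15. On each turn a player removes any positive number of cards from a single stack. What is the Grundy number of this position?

Bitwise XOR of the heap sizes:
  101101  (45)
  001111  (15)
  ------
  100010  (34)

34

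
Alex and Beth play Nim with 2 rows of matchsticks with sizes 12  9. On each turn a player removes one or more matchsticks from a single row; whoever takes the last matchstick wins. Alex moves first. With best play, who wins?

Alex wins

Bitwise XOR of the heap sizes:
  1100  (12)
  1001  (9)
  ----
  0101  (5)
The nim-sum is 5 ≠ 0, so this is an N-position: the player to move can win; Alex has a winning move.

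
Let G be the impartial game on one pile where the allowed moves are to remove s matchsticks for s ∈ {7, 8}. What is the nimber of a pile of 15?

0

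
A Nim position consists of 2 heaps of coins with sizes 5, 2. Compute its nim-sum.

7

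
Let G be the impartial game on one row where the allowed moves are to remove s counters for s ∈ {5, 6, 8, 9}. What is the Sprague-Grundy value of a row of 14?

0

Build the Grundy sequence with g(k) = mex{g(k−s) : s ∈ {5, 6, 8, 9}, s ≤ k}:
g(0) = mex{} = 0
g(1) = mex{} = 0
g(2) = mex{} = 0
g(3) = mex{} = 0
g(4) = mex{} = 0
g(5) = mex{0} = 1
g(6) = mex{0} = 1
g(7) = mex{0} = 1
g(8) = mex{0} = 1
g(9) = mex{0} = 1
g(10) = mex{0,1} = 2
g(11) = mex{0,1} = 2
g(12) = mex{0,1} = 2
g(13) = mex{0,1} = 2
g(14) = mex{1} = 0
So g(14) = 0.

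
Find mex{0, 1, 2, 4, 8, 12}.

3

The values 0, 1, 2 are all present; 3 is the first non-negative integer missing from the set.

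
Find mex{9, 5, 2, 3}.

0

0 is not in the set, so the mex is 0.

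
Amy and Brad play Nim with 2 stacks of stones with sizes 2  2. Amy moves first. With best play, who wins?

Nim-sum: 2 ^ 2 = 0.
The nim-sum is 0, so this is a P-position: the player to move is in a losing position under optimal play; Amy is about to move from it and so loses — Brad wins.

Brad wins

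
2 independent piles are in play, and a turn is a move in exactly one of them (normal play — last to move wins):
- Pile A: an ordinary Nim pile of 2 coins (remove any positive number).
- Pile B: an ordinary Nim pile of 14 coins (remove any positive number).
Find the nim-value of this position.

12

Pile A is a plain Nim pile of size 2, so its Grundy value is 2.
Pile B is a plain Nim pile of size 14, so its Grundy value is 14.
By the Sprague-Grundy theorem, the Grundy value of a sum of independent games is the XOR of the component values.
Combined value = 2 ⊕ 14 = 12.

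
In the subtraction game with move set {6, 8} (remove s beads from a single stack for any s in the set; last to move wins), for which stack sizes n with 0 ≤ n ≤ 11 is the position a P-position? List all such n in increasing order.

Compute g(0), g(1), … for moves {6, 8}:
g(0) = mex{} = 0
g(1) = mex{} = 0
g(2) = mex{} = 0
g(3) = mex{} = 0
g(4) = mex{} = 0
g(5) = mex{} = 0
g(6) = mex{0} = 1
g(7) = mex{0} = 1
g(8) = mex{0} = 1
g(9) = mex{0} = 1
g(10) = mex{0} = 1
g(11) = mex{0} = 1
The P-positions (g = 0) in 0..11 are 0, 1, 2, 3, 4, 5.

0, 1, 2, 3, 4, 5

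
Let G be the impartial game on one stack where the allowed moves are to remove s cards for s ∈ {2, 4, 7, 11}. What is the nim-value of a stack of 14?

0

Build the Grundy sequence with g(k) = mex{g(k−s) : s ∈ {2, 4, 7, 11}, s ≤ k}:
k:     0  1  2  3  4  5  6  7  8  9 10 11 12 13 14
g(k):  0  0  1  1  2  2  0  3  1  0  2  1  3  2  0
So g(14) = 0.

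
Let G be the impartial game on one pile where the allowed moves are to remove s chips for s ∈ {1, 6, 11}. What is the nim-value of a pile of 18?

Build the Grundy sequence with g(k) = mex{g(k−s) : s ∈ {1, 6, 11}, s ≤ k}:
k:     0  1  2  3  4  5  6  7  8  9 10 11 12 13 14 15 16 17 18
g(k):  0  1  0  1  0  1  2  0  1  0  1  2  0  1  0  1  0  1  2
So g(18) = 2.

2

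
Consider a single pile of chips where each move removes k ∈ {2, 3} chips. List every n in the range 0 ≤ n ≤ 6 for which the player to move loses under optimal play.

0, 1, 5, 6

Build the Grundy sequence with g(k) = mex{g(k−s) : s ∈ {2, 3}, s ≤ k}:
k:     0  1  2  3  4  5  6
g(k):  0  0  1  1  2  0  0
The P-positions (g = 0) in 0..6 are 0, 1, 5, 6.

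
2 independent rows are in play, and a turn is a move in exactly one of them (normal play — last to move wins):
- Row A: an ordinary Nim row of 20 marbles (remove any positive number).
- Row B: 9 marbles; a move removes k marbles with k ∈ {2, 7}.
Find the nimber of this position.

20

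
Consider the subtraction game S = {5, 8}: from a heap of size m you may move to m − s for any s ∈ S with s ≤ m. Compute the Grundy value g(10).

2

Grundy values for subtraction set {5, 8}:
k:     0  1  2  3  4  5  6  7  8  9 10
g(k):  0  0  0  0  0  1  1  1  1  1  2
So g(10) = 2.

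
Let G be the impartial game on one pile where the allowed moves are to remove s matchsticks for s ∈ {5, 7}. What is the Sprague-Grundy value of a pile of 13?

0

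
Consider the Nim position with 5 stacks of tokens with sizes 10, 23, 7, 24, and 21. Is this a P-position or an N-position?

Bitwise XOR of the heap sizes:
  01010  (10)
  10111  (23)
  00111  (7)
  11000  (24)
  10101  (21)
  -----
  10111  (23)
The nim-sum is 23 ≠ 0, so this is an N-position: the player to move can win.

N-position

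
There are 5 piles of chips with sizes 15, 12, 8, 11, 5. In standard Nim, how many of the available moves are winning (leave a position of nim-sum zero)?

3

Nim-sum: 15 ^ 12 ^ 8 ^ 11 ^ 5 = 5.
The overall nim-sum is X = 5. A pile of size p has a winning move iff p XOR X < p (reduce it to p XOR X).
  15: 15 XOR 5 = 10 < 15 — winning move (to 10).
  12: 12 XOR 5 = 9 < 12 — winning move (to 9).
  8: 8 XOR 5 = 13 ≥ 8 — no move.
  11: 11 XOR 5 = 14 ≥ 11 — no move.
  5: 5 XOR 5 = 0 < 5 — winning move (to 0).
That gives 3 winning moves.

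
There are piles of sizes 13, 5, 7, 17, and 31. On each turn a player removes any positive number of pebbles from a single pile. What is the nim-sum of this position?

1

Compute the nim-sum pairwise:
13 XOR 5 = 8
8 XOR 7 = 15
15 XOR 17 = 30
30 XOR 31 = 1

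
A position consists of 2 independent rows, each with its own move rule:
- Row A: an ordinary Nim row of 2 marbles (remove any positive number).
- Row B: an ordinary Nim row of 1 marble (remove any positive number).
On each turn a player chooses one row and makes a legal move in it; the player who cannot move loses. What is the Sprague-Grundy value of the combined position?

3

Row A is a plain Nim row of size 2, so its Grundy value is 2.
Row B is a plain Nim row of size 1, so its Grundy value is 1.
The value of a disjunctive sum is the nim-sum of the parts.
Combined value = 2 XOR 1 = 3.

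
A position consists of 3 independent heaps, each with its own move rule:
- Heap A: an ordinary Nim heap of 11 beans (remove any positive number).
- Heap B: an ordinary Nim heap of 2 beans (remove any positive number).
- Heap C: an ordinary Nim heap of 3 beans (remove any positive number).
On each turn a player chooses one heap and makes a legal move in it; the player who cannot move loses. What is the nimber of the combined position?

Heap A is a plain Nim heap of size 11, so its Grundy value is 11.
Heap B is a plain Nim heap of size 2, so its Grundy value is 2.
Heap C is a plain Nim heap of size 3, so its Grundy value is 3.
By the Sprague-Grundy theorem, the Grundy value of a sum of independent games is the XOR of the component values.
Combined value = 11 XOR 2 XOR 3 = 10.

10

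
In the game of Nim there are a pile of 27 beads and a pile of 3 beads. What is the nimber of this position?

Bitwise XOR of the heap sizes:
  11011  (27)
  00011  (3)
  -----
  11000  (24)

24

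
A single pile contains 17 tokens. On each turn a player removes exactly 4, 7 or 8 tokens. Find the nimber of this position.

1

Compute g(0), g(1), … for moves {4, 7, 8}:
k:     0  1  2  3  4  5  6  7  8  9 10 11 12 13 14 15 16 17
g(k):  0  0  0  0  1  1  1  1  2  2  2  2  0  0  0  0  1  1
So g(17) = 1.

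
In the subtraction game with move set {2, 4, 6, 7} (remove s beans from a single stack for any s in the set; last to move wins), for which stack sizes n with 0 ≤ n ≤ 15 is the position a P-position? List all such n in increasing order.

0, 1, 9, 10

Build the Grundy sequence with g(k) = mex{g(k−s) : s ∈ {2, 4, 6, 7}, s ≤ k}:
k:     0  1  2  3  4  5  6  7  8  9 10 11 12 13 14 15
g(k):  0  0  1  1  2  2  3  3  4  0  0  1  1  2  2  3
The P-positions (g = 0) in 0..15 are 0, 1, 9, 10.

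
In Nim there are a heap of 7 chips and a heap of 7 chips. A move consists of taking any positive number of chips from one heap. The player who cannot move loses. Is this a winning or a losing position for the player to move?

Losing position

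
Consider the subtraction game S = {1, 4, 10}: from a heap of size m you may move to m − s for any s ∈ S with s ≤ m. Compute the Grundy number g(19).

Compute g(0), g(1), … for moves {1, 4, 10}:
k:     0  1  2  3  4  5  6  7  8  9 10 11 12 13 14 15 16 17 18 19
g(k):  0  1  0  1  2  0  1  0  1  2  3  2  3  0  1  3  0  1  0  1
So g(19) = 1.

1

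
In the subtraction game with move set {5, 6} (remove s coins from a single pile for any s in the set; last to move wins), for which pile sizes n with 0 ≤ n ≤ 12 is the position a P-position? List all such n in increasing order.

0, 1, 2, 3, 4, 11, 12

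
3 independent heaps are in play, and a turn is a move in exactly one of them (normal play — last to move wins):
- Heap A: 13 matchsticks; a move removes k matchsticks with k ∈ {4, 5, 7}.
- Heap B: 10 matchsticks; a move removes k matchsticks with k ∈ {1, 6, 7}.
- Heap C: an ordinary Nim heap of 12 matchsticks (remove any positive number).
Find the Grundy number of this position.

14

For heap A, compute g(0), g(1), … with moves {4, 5, 7}:
g(0) = mex{} = 0
g(1) = mex{} = 0
g(2) = mex{} = 0
g(3) = mex{} = 0
g(4) = mex{0} = 1
g(5) = mex{0} = 1
g(6) = mex{0} = 1
g(7) = mex{0} = 1
g(8) = mex{0,1} = 2
g(9) = mex{0,1} = 2
g(10) = mex{0,1} = 2
g(11) = mex{1} = 0
g(12) = mex{1,2} = 0
g(13) = mex{1,2} = 0
So g(13) = 0.
Build the Grundy sequence for heap B with g(k) = mex{g(k−s) : s ∈ {1, 6, 7}, s ≤ k}:
g(0) = mex{} = 0
g(1) = mex{0} = 1
g(2) = mex{1} = 0
g(3) = mex{0} = 1
g(4) = mex{1} = 0
g(5) = mex{0} = 1
g(6) = mex{0,1} = 2
g(7) = mex{0,1,2} = 3
g(8) = mex{0,1,3} = 2
g(9) = mex{0,1,2} = 3
g(10) = mex{0,1,3} = 2
So g(10) = 2.
Heap C is a plain Nim heap of size 12, so its Grundy value is 12.
The value of a disjunctive sum is the nim-sum of the parts.
Combined value = 0 XOR 2 XOR 12 = 14.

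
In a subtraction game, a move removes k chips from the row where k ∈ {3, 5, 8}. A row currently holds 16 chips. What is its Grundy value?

1

Compute g(0), g(1), … for moves {3, 5, 8}:
k:     0  1  2  3  4  5  6  7  8  9 10 11 12 13 14 15 16
g(k):  0  0  0  1  1  1  2  2  2  3  3  0  0  0  1  1  1
So g(16) = 1.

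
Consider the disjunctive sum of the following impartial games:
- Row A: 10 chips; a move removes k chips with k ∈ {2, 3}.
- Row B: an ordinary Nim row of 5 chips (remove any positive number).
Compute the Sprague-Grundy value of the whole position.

5

For row A, compute g(0), g(1), … with moves {2, 3}:
k:     0  1  2  3  4  5  6  7  8  9 10
g(k):  0  0  1  1  2  0  0  1  1  2  0
So g(10) = 0.
Row B is a plain Nim row of size 5, so its Grundy value is 5.
By the Sprague-Grundy theorem, the Grundy value of a sum of independent games is the XOR of the component values.
Combined value = 0 ⊕ 5 = 5.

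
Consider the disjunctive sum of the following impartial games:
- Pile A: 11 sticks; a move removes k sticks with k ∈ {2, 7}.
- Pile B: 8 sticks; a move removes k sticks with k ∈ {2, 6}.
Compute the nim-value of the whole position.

1

Grundy values for pile A (subtraction set {2, 7}):
k:     0  1  2  3  4  5  6  7  8  9 10 11
g(k):  0  0  1  1  0  0  1  1  2  0  0  1
So g(11) = 1.
Grundy values for pile B (subtraction set {2, 6}):
g(0) = mex{} = 0
g(1) = mex{} = 0
g(2) = mex{0} = 1
g(3) = mex{0} = 1
g(4) = mex{1} = 0
g(5) = mex{1} = 0
g(6) = mex{0} = 1
g(7) = mex{0} = 1
g(8) = mex{1} = 0
So g(8) = 0.
By the Sprague-Grundy theorem, the Grundy value of a sum of independent games is the XOR of the component values.
Combined value = 1 XOR 0 = 1.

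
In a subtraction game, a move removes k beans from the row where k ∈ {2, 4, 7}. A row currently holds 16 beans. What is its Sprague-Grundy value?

Grundy values for subtraction set {2, 4, 7}:
k:     0  1  2  3  4  5  6  7  8  9 10 11 12 13 14 15 16
g(k):  0  0  1  1  2  2  0  3  1  0  2  1  0  2  1  0  2
So g(16) = 2.

2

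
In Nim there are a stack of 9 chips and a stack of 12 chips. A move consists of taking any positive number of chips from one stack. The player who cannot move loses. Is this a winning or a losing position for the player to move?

Winning position

Bitwise XOR of the heap sizes:
  1001  (9)
  1100  (12)
  ----
  0101  (5)
The nim-sum is 5 ≠ 0, so this is an N-position: the player to move can win.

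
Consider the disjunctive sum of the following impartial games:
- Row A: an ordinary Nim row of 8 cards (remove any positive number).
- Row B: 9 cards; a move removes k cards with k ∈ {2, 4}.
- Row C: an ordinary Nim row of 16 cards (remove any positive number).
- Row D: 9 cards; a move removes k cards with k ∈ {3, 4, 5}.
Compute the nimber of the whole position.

25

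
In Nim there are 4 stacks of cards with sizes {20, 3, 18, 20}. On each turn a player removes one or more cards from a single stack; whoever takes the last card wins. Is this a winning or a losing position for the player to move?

Write each in binary and XOR column by column:
  10100  (20)
  00011  (3)
  10010  (18)
  10100  (20)
  -----
  10001  (17)
The nim-sum is 17 ≠ 0, so this is an N-position: the player to move can win.

Winning position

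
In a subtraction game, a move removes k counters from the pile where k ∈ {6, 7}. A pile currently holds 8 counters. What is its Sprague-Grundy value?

1

Build the Grundy sequence with g(k) = mex{g(k−s) : s ∈ {6, 7}, s ≤ k}:
g(0) = mex{} = 0
g(1) = mex{} = 0
g(2) = mex{} = 0
g(3) = mex{} = 0
g(4) = mex{} = 0
g(5) = mex{} = 0
g(6) = mex{0} = 1
g(7) = mex{0} = 1
g(8) = mex{0} = 1
So g(8) = 1.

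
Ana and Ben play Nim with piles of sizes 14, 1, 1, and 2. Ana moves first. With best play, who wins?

Ana wins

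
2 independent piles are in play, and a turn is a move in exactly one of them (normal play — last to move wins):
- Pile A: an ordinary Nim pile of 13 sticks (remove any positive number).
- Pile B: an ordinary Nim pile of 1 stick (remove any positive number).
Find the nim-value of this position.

Pile A is a plain Nim pile of size 13, so its Grundy value is 13.
Pile B is a plain Nim pile of size 1, so its Grundy value is 1.
By the Sprague-Grundy theorem, the Grundy value of a sum of independent games is the XOR of the component values.
Combined value = 13 XOR 1 = 12.

12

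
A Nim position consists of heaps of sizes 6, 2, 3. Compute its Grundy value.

Compute the nim-sum pairwise:
6 XOR 2 = 4
4 XOR 3 = 7

7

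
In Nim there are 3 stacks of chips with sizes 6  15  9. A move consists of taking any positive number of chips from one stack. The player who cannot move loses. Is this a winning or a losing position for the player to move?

Losing position

Nim-sum: 6 XOR 15 XOR 9 = 0.
The nim-sum is 0, so this is a P-position: the player to move is in a losing position under optimal play.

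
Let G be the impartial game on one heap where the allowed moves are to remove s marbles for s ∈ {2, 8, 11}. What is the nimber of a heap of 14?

Compute g(0), g(1), … for moves {2, 8, 11}:
k:     0  1  2  3  4  5  6  7  8  9 10 11 12 13 14
g(k):  0  0  1  1  0  0  1  1  2  2  0  3  1  2  0
So g(14) = 0.

0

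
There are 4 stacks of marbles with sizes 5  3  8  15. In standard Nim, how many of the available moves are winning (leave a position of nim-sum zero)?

Nim-sum: 5 XOR 3 XOR 8 XOR 15 = 1.
The overall nim-sum is X = 1. A stack of size p has a winning move iff p XOR X < p (reduce it to p XOR X).
  5: 5 XOR 1 = 4 < 5 — winning move (to 4).
  3: 3 XOR 1 = 2 < 3 — winning move (to 2).
  8: 8 XOR 1 = 9 ≥ 8 — no move.
  15: 15 XOR 1 = 14 < 15 — winning move (to 14).
That gives 3 winning moves.

3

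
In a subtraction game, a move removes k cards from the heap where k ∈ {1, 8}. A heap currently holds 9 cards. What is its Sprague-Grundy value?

0

Build the Grundy sequence with g(k) = mex{g(k−s) : s ∈ {1, 8}, s ≤ k}:
g(0) = mex{} = 0
g(1) = mex{0} = 1
g(2) = mex{1} = 0
g(3) = mex{0} = 1
g(4) = mex{1} = 0
g(5) = mex{0} = 1
g(6) = mex{1} = 0
g(7) = mex{0} = 1
g(8) = mex{0,1} = 2
g(9) = mex{1,2} = 0
So g(9) = 0.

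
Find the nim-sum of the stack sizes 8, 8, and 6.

6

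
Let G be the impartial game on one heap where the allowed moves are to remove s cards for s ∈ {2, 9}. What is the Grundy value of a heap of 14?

1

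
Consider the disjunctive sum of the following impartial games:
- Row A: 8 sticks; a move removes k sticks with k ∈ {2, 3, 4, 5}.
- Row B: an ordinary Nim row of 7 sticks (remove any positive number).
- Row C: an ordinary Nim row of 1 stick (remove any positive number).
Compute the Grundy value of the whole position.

For row A, compute g(0), g(1), … with moves {2, 3, 4, 5}:
g(0) = mex{} = 0
g(1) = mex{} = 0
g(2) = mex{0} = 1
g(3) = mex{0} = 1
g(4) = mex{0,1} = 2
g(5) = mex{0,1} = 2
g(6) = mex{0,1,2} = 3
g(7) = mex{1,2} = 0
g(8) = mex{1,2,3} = 0
So g(8) = 0.
Row B is a plain Nim row of size 7, so its Grundy value is 7.
Row C is a plain Nim row of size 1, so its Grundy value is 1.
By the Sprague-Grundy theorem, the Grundy value of a sum of independent games is the XOR of the component values.
Combined value = 0 XOR 7 XOR 1 = 6.

6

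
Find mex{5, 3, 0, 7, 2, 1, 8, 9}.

The values 0, 1, 2, 3 are all present; 4 is the first non-negative integer missing from the set.

4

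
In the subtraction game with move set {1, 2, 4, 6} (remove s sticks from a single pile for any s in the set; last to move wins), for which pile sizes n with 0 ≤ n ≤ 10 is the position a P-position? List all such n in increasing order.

0, 3, 8

Compute g(0), g(1), … for moves {1, 2, 4, 6}:
g(0) = mex{} = 0
g(1) = mex{0} = 1
g(2) = mex{0,1} = 2
g(3) = mex{1,2} = 0
g(4) = mex{0,2} = 1
g(5) = mex{0,1} = 2
g(6) = mex{0,1,2} = 3
g(7) = mex{0,1,2,3} = 4
g(8) = mex{1,2,3,4} = 0
g(9) = mex{0,2,4} = 1
g(10) = mex{0,1,3} = 2
The P-positions (g = 0) in 0..10 are 0, 3, 8.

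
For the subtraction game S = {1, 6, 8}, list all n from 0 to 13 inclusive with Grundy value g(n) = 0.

0, 2, 4, 7, 9, 11

Compute g(0), g(1), … for moves {1, 6, 8}:
k:     0  1  2  3  4  5  6  7  8  9 10 11 12 13
g(k):  0  1  0  1  0  1  2  0  1  0  1  0  1  2
The P-positions (g = 0) in 0..13 are 0, 2, 4, 7, 9, 11.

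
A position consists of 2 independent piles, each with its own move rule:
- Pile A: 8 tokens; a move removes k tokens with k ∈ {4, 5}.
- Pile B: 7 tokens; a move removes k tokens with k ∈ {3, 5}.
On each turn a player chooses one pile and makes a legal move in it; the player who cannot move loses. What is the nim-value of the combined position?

For pile A, compute g(0), g(1), … with moves {4, 5}:
k:     0  1  2  3  4  5  6  7  8
g(k):  0  0  0  0  1  1  1  1  2
So g(8) = 2.
For pile B, compute g(0), g(1), … with moves {3, 5}:
k:     0  1  2  3  4  5  6  7
g(k):  0  0  0  1  1  1  2  2
So g(7) = 2.
The value of a disjunctive sum is the nim-sum of the parts.
Combined value = 2 XOR 2 = 0.

0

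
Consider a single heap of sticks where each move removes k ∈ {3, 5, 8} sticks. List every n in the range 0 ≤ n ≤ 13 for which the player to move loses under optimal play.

0, 1, 2, 11, 12, 13

Grundy values for subtraction set {3, 5, 8}:
k:     0  1  2  3  4  5  6  7  8  9 10 11 12 13
g(k):  0  0  0  1  1  1  2  2  2  3  3  0  0  0
The P-positions (g = 0) in 0..13 are 0, 1, 2, 11, 12, 13.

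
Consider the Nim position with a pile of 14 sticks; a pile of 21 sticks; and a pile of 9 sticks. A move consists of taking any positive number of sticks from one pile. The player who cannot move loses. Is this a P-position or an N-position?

Compute the nim-sum pairwise:
14 ⊕ 21 = 27
27 ⊕ 9 = 18
The nim-sum is 18 ≠ 0, so this is an N-position: the player to move can win.

N-position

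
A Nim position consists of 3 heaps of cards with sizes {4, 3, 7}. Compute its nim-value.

Nim-sum: 4 ^ 3 ^ 7 = 0.

0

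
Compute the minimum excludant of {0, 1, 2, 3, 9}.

4

The values 0, 1, 2, 3 are all present; 4 is the first non-negative integer missing from the set.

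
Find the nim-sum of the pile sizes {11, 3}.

Nim-sum: 11 ^ 3 = 8.

8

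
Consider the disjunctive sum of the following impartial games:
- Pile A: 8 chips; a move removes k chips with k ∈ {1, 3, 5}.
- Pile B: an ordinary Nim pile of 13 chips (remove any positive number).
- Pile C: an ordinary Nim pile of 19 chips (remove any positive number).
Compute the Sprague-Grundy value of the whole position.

30

Build the Grundy sequence for pile A with g(k) = mex{g(k−s) : s ∈ {1, 3, 5}, s ≤ k}:
k:     0  1  2  3  4  5  6  7  8
g(k):  0  1  0  1  0  1  0  1  0
So g(8) = 0.
Pile B is a plain Nim pile of size 13, so its Grundy value is 13.
Pile C is a plain Nim pile of size 19, so its Grundy value is 19.
The value of a disjunctive sum is the nim-sum of the parts.
Combined value = 0 XOR 13 XOR 19 = 30.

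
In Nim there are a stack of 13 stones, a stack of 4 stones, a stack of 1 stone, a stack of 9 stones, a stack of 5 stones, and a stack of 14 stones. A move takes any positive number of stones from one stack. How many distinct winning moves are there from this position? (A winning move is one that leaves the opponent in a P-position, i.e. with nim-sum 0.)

Compute the nim-sum pairwise:
13 XOR 4 = 9
9 XOR 1 = 8
8 XOR 9 = 1
1 XOR 5 = 4
4 XOR 14 = 10
The overall nim-sum is X = 10. A stack of size p has a winning move iff p XOR X < p (reduce it to p XOR X).
  13: 13 XOR 10 = 7 < 13 — winning move (to 7).
  4: 4 XOR 10 = 14 ≥ 4 — no move.
  1: 1 XOR 10 = 11 ≥ 1 — no move.
  9: 9 XOR 10 = 3 < 9 — winning move (to 3).
  5: 5 XOR 10 = 15 ≥ 5 — no move.
  14: 14 XOR 10 = 4 < 14 — winning move (to 4).
That gives 3 winning moves.

3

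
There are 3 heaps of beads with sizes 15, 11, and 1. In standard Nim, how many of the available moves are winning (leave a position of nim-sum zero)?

1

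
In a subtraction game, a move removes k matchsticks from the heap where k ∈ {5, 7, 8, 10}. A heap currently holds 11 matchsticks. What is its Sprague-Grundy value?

2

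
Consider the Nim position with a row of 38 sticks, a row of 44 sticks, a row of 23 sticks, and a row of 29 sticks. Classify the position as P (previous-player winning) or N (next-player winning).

Nim-sum: 38 XOR 44 XOR 23 XOR 29 = 0.
The nim-sum is 0, so this is a P-position: the player to move is in a losing position under optimal play.

P-position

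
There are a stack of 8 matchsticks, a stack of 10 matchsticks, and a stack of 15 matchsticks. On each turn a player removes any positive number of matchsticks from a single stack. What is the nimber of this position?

13

Nim-sum: 8 ^ 10 ^ 15 = 13.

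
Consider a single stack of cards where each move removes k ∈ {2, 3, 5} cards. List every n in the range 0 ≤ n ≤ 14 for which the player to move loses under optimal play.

Compute g(0), g(1), … for moves {2, 3, 5}:
k:     0  1  2  3  4  5  6  7  8  9 10 11 12 13 14
g(k):  0  0  1  1  2  2  3  0  0  1  1  2  2  3  0
The P-positions (g = 0) in 0..14 are 0, 1, 7, 8, 14.

0, 1, 7, 8, 14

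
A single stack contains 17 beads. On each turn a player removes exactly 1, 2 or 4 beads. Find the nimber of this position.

2

Compute g(0), g(1), … for moves {1, 2, 4}:
k:     0  1  2  3  4  5  6  7  8  9 10 11 12 13 14 15 16 17
g(k):  0  1  2  0  1  2  0  1  2  0  1  2  0  1  2  0  1  2
So g(17) = 2.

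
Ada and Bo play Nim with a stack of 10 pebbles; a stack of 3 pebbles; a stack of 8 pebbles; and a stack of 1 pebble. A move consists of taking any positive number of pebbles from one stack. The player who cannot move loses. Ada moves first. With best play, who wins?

Bo wins

Write each in binary and XOR column by column:
  1010  (10)
  0011  (3)
  1000  (8)
  0001  (1)
  ----
  0000  (0)
The nim-sum is 0, so this is a P-position: the player to move is in a losing position under optimal play; Ada is about to move from it and so loses — Bo wins.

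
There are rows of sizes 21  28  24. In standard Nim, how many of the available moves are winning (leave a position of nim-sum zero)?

3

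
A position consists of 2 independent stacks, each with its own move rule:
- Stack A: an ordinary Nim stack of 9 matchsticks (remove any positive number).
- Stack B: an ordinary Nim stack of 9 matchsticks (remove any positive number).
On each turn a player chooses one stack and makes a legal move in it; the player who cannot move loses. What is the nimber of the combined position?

0

Stack A is a plain Nim stack of size 9, so its Grundy value is 9.
Stack B is a plain Nim stack of size 9, so its Grundy value is 9.
By the Sprague-Grundy theorem, the Grundy value of a sum of independent games is the XOR of the component values.
Combined value = 9 XOR 9 = 0.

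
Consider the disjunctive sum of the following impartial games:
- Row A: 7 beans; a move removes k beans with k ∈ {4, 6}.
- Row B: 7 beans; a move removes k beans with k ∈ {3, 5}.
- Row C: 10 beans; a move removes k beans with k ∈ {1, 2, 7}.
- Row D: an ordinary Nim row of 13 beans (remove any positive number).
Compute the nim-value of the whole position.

15

For row A, compute g(0), g(1), … with moves {4, 6}:
g(0) = mex{} = 0
g(1) = mex{} = 0
g(2) = mex{} = 0
g(3) = mex{} = 0
g(4) = mex{0} = 1
g(5) = mex{0} = 1
g(6) = mex{0} = 1
g(7) = mex{0} = 1
So g(7) = 1.
Grundy values for row B (subtraction set {3, 5}):
k:     0  1  2  3  4  5  6  7
g(k):  0  0  0  1  1  1  2  2
So g(7) = 2.
Build the Grundy sequence for row C with g(k) = mex{g(k−s) : s ∈ {1, 2, 7}, s ≤ k}:
k:     0  1  2  3  4  5  6  7  8  9 10
g(k):  0  1  2  0  1  2  0  1  2  0  1
So g(10) = 1.
Row D is a plain Nim row of size 13, so its Grundy value is 13.
By the Sprague-Grundy theorem, the Grundy value of a sum of independent games is the XOR of the component values.
Combined value = 1 XOR 2 XOR 1 XOR 13 = 15.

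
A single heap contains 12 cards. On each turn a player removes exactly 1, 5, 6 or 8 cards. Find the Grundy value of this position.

Build the Grundy sequence with g(k) = mex{g(k−s) : s ∈ {1, 5, 6, 8}, s ≤ k}:
k:     0  1  2  3  4  5  6  7  8  9 10 11 12
g(k):  0  1  0  1  0  1  2  3  2  3  2  0  1
So g(12) = 1.

1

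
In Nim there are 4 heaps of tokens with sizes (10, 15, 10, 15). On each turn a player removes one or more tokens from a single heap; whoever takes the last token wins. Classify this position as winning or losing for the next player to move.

Losing position

Nim-sum: 10 XOR 15 XOR 10 XOR 15 = 0.
The nim-sum is 0, so this is a P-position: the player to move is in a losing position under optimal play.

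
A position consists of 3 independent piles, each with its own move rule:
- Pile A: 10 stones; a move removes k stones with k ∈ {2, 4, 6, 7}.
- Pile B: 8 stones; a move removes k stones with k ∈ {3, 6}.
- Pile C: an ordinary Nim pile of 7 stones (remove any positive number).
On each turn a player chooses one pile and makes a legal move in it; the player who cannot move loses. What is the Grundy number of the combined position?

Build the Grundy sequence for pile A with g(k) = mex{g(k−s) : s ∈ {2, 4, 6, 7}, s ≤ k}:
k:     0  1  2  3  4  5  6  7  8  9 10
g(k):  0  0  1  1  2  2  3  3  4  0  0
So g(10) = 0.
Build the Grundy sequence for pile B with g(k) = mex{g(k−s) : s ∈ {3, 6}, s ≤ k}:
k:     0  1  2  3  4  5  6  7  8
g(k):  0  0  0  1  1  1  2  2  2
So g(8) = 2.
Pile C is a plain Nim pile of size 7, so its Grundy value is 7.
By the Sprague-Grundy theorem, the Grundy value of a sum of independent games is the XOR of the component values.
Combined value = 0 XOR 2 XOR 7 = 5.

5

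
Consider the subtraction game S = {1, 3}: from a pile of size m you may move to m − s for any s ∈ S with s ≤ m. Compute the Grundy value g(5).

1

Grundy values for subtraction set {1, 3}:
g(0) = mex{} = 0
g(1) = mex{0} = 1
g(2) = mex{1} = 0
g(3) = mex{0} = 1
g(4) = mex{1} = 0
g(5) = mex{0} = 1
So g(5) = 1.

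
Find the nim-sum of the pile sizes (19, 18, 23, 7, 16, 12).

Compute the nim-sum pairwise:
19 ^ 18 = 1
1 ^ 23 = 22
22 ^ 7 = 17
17 ^ 16 = 1
1 ^ 12 = 13

13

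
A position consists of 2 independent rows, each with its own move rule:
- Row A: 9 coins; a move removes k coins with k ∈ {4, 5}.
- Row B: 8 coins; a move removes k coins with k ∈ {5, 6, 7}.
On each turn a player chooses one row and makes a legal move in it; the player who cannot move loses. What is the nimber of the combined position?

1

Build the Grundy sequence for row A with g(k) = mex{g(k−s) : s ∈ {4, 5}, s ≤ k}:
k:     0  1  2  3  4  5  6  7  8  9
g(k):  0  0  0  0  1  1  1  1  2  0
So g(9) = 0.
For row B, compute g(0), g(1), … with moves {5, 6, 7}:
k:     0  1  2  3  4  5  6  7  8
g(k):  0  0  0  0  0  1  1  1  1
So g(8) = 1.
By the Sprague-Grundy theorem, the Grundy value of a sum of independent games is the XOR of the component values.
Combined value = 0 ⊕ 1 = 1.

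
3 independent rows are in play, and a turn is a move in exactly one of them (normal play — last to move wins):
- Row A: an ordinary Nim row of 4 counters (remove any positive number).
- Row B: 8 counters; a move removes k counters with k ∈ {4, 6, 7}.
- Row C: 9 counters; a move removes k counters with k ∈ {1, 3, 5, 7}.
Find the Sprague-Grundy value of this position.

7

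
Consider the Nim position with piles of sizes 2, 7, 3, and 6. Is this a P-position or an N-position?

Compute the nim-sum pairwise:
2 ^ 7 = 5
5 ^ 3 = 6
6 ^ 6 = 0
The nim-sum is 0, so this is a P-position: the player to move is in a losing position under optimal play.

P-position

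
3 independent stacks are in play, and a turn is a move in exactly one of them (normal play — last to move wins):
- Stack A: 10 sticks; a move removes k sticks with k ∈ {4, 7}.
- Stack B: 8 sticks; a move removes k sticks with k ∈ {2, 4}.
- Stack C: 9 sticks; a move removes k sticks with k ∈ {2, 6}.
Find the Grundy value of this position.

For stack A, compute g(0), g(1), … with moves {4, 7}:
g(0) = mex{} = 0
g(1) = mex{} = 0
g(2) = mex{} = 0
g(3) = mex{} = 0
g(4) = mex{0} = 1
g(5) = mex{0} = 1
g(6) = mex{0} = 1
g(7) = mex{0} = 1
g(8) = mex{0,1} = 2
g(9) = mex{0,1} = 2
g(10) = mex{0,1} = 2
So g(10) = 2.
Grundy values for stack B (subtraction set {2, 4}):
g(0) = mex{} = 0
g(1) = mex{} = 0
g(2) = mex{0} = 1
g(3) = mex{0} = 1
g(4) = mex{0,1} = 2
g(5) = mex{0,1} = 2
g(6) = mex{1,2} = 0
g(7) = mex{1,2} = 0
g(8) = mex{0,2} = 1
So g(8) = 1.
Build the Grundy sequence for stack C with g(k) = mex{g(k−s) : s ∈ {2, 6}, s ≤ k}:
g(0) = mex{} = 0
g(1) = mex{} = 0
g(2) = mex{0} = 1
g(3) = mex{0} = 1
g(4) = mex{1} = 0
g(5) = mex{1} = 0
g(6) = mex{0} = 1
g(7) = mex{0} = 1
g(8) = mex{1} = 0
g(9) = mex{1} = 0
So g(9) = 0.
By the Sprague-Grundy theorem, the Grundy value of a sum of independent games is the XOR of the component values.
Combined value = 2 XOR 1 XOR 0 = 3.

3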